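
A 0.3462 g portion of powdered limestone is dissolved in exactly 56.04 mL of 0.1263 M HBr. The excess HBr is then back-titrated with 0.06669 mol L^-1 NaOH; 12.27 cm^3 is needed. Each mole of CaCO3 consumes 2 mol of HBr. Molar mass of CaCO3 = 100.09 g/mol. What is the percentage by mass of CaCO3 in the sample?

Total n(HBr) added = 0.1263 x 0.05604 = 0.007078 mol.
n(NaOH) used = 0.06669 x 0.01227 = 0.0008183 mol, which equals the excess n(HBr).
So n(HBr) consumed by the sample = 0.007078 - 0.0008183 = 0.006260 mol.
n(CaCO3) = 0.006260 / 2 = 0.003130 mol.
mass CaCO3 = 0.003130 x 100.09 = 0.3133 g, so %CaCO3 = 0.3133/0.3462 x 100 = 90.5%.

90.5%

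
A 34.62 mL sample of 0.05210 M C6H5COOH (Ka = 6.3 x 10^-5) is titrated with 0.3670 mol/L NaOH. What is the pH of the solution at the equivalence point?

8.43

n(C6H5COOH) = 0.05210 x 0.03462 = 0.001804 mol; V(NaOH) at equivalence = 0.001804/0.3670 = 0.004915 L.
At equivalence all the acid is converted to C6H5COO-; total volume = 0.03462 + 0.004915 = 0.03953 L, so [C6H5COO-] = 0.001804/0.03953 = 0.04562 M.
Kb = Kw/Ka = 1.0e-14 / 6.3 x 10^-5 = 1.59e-10.
[OH^-] = sqrt(Kb x [C6H5COO-]) = sqrt(1.59e-10 x 0.04562) = 2.69e-6 M.
pOH = 5.57, so pH = 14.00 - 5.57 = 8.43.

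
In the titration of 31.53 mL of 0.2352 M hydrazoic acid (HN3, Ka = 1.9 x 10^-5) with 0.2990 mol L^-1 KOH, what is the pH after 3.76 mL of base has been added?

3.97

Initial n(HN3) = 0.2352 x 0.03153 = 0.007416 mol.
n(KOH) added = 0.2990 x 0.003760 = 0.001124 mol, converting that many moles of HN3 to N3-.
Remaining n(HN3) = 0.006292 mol; n(N3-) = 0.001124 mol.
By Henderson-Hasselbalch, pH = pKa + log([A^-]/[HA]) = 4.72 + log(0.001124/0.006292) = 4.72 + (-0.75) = 3.97.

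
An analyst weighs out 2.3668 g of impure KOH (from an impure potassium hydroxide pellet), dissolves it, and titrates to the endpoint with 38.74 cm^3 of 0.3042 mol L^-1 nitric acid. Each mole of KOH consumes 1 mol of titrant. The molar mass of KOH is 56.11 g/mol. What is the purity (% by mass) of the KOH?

27.9%

n(HNO3) = 0.3042 x 0.03874 = 0.01178 mol.
n(KOH) = 0.01178 / 1 = 0.01178 mol.
mass of KOH = 0.01178 x 56.11 = 0.6612 g.
% purity = 0.6612 / 2.3668 x 100 = 27.9%.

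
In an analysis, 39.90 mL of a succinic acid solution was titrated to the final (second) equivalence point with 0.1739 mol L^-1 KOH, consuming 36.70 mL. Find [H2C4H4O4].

n(KOH) = 0.1739 x 0.03670 = 0.006382 mol.
At the final (second) equivalence point, 2 mol OH^- react per mol H2C4H4O4, so n(H2C4H4O4) = 0.006382 / 2 = 0.003191 mol.
[H2C4H4O4] = 0.003191 / 0.03990 L = 0.0800 M.

0.0800 M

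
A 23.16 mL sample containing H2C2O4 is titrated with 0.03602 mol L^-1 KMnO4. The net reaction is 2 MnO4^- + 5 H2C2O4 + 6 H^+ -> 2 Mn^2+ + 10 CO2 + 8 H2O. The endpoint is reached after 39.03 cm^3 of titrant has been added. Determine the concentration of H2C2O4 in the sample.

0.152 M

n(KMnO4) = 0.03602 x 0.03903 = 0.001406 mol.
From the balanced equation, 2 mol KMnO4 reacts with 5 mol H2C2O4, so n(H2C2O4) = 0.001406 x 5/2 = 0.003515 mol.
[H2C2O4] = 0.003515 / 0.02316 L = 0.152 M.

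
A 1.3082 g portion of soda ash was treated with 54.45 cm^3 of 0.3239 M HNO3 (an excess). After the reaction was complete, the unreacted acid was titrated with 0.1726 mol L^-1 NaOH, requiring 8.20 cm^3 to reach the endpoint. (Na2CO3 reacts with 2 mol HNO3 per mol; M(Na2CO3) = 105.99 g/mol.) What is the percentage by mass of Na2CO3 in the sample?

65.7%

Total n(HNO3) added = 0.3239 x 0.05445 = 0.01764 mol.
n(NaOH) used = 0.1726 x 0.008200 = 0.001415 mol, which equals the excess n(HNO3).
So n(HNO3) consumed by the sample = 0.01764 - 0.001415 = 0.01622 mol.
n(Na2CO3) = 0.01622 / 2 = 0.008111 mol.
mass Na2CO3 = 0.008111 x 105.99 = 0.8596 g, so %Na2CO3 = 0.8596/1.3082 x 100 = 65.7%.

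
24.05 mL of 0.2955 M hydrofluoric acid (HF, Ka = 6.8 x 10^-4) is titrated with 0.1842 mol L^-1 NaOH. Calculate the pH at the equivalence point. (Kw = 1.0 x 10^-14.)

n(HF) = 0.2955 x 0.02405 = 0.007107 mol; V(NaOH) at equivalence = 0.007107/0.1842 = 0.03858 L.
At equivalence all the acid is converted to F-; total volume = 0.02405 + 0.03858 = 0.06263 L, so [F-] = 0.007107/0.06263 = 0.1135 M.
Kb = Kw/Ka = 1.0e-14 / 6.8 x 10^-4 = 1.47e-11.
[OH^-] = sqrt(Kb x [F-]) = sqrt(1.47e-11 x 0.1135) = 1.29e-6 M.
pOH = 5.89, so pH = 14.00 - 5.89 = 8.11.

8.11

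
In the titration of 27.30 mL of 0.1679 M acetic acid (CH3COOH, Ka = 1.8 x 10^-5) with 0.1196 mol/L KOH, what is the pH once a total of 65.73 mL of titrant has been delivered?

12.55

n(acid) = 0.1679 x 0.02730 = 0.004584 mol; n(KOH) added = 0.1196 x 0.06573 = 0.007861 mol.
Base is in excess by 0.007861 - 0.004584 = 0.003278 mol in a total volume of 0.09303 L.
[OH^-] = 0.003278/0.09303 = 0.03523 M, so pOH = 1.45 and pH = 14.00 - 1.45 = 12.55.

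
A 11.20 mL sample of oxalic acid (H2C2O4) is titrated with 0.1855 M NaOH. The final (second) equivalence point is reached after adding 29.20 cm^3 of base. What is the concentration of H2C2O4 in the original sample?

n(NaOH) = 0.1855 x 0.02920 = 0.005417 mol.
At the final (second) equivalence point, 2 mol OH^- react per mol H2C2O4, so n(H2C2O4) = 0.005417 / 2 = 0.002708 mol.
[H2C2O4] = 0.002708 / 0.01120 L = 0.242 M.

0.242 M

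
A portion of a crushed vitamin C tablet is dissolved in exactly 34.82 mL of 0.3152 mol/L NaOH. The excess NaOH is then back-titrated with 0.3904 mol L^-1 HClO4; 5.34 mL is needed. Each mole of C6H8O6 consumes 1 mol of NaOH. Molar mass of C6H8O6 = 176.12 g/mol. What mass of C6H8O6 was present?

Total n(NaOH) added = 0.3152 x 0.03482 = 0.01098 mol.
n(HClO4) used = 0.3904 x 0.005340 = 0.002085 mol, which equals the excess n(NaOH).
So n(NaOH) consumed by the sample = 0.01098 - 0.002085 = 0.008891 mol.
n(C6H8O6) = 0.008891 / 1 = 0.008891 mol.
mass = 0.008891 mol x 176.12 g/mol = 1.57 g.

1.57 g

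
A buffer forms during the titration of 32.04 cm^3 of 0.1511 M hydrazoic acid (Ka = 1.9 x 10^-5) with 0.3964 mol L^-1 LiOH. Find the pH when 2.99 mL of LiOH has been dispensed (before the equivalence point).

Initial n(HN3) = 0.1511 x 0.03204 = 0.004841 mol.
n(LiOH) added = 0.3964 x 0.002990 = 0.001185 mol, converting that many moles of HN3 to N3-.
Remaining n(HN3) = 0.003656 mol; n(N3-) = 0.001185 mol.
By Henderson-Hasselbalch, pH = pKa + log([A^-]/[HA]) = 4.72 + log(0.001185/0.003656) = 4.72 + (-0.49) = 4.23.

4.23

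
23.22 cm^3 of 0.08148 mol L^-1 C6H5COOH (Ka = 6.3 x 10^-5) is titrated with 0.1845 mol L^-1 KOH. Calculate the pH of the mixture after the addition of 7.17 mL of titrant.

4.57

Initial n(C6H5COOH) = 0.08148 x 0.02322 = 0.001892 mol.
n(KOH) added = 0.1845 x 0.007170 = 0.001323 mol, converting that many moles of C6H5COOH to C6H5COO-.
Remaining n(C6H5COOH) = 0.0005691 mol; n(C6H5COO-) = 0.001323 mol.
By Henderson-Hasselbalch, pH = pKa + log([A^-]/[HA]) = 4.20 + log(0.001323/0.0005691) = 4.20 + (+0.37) = 4.57.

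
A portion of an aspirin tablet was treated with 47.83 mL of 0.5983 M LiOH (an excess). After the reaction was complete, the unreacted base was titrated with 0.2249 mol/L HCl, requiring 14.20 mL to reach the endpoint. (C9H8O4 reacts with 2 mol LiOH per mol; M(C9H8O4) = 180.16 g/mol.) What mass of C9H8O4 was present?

Total n(LiOH) added = 0.5983 x 0.04783 = 0.02862 mol.
n(HCl) used = 0.2249 x 0.01420 = 0.003194 mol, which equals the excess n(LiOH).
So n(LiOH) consumed by the sample = 0.02862 - 0.003194 = 0.02542 mol.
n(C9H8O4) = 0.02542 / 2 = 0.01271 mol.
mass = 0.01271 mol x 180.16 g/mol = 2.29 g.

2.29 g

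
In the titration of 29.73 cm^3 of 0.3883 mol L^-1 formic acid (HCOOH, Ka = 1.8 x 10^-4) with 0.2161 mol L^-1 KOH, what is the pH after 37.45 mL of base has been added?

4.11

Initial n(HCOOH) = 0.3883 x 0.02973 = 0.01154 mol.
n(KOH) added = 0.2161 x 0.03745 = 0.008093 mol, converting that many moles of HCOOH to HCOO-.
Remaining n(HCOOH) = 0.003451 mol; n(HCOO-) = 0.008093 mol.
By Henderson-Hasselbalch, pH = pKa + log([A^-]/[HA]) = 3.74 + log(0.008093/0.003451) = 3.74 + (+0.37) = 4.11.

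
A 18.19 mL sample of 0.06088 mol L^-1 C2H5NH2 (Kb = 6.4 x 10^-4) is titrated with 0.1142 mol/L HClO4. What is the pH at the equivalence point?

6.10

n(C2H5NH2) = 0.06088 x 0.01819 = 0.001107 mol; V(HClO4) at equivalence = 0.001107/0.1142 = 0.009697 L.
At equivalence the base is fully converted to C2H5NH3+; total volume = 0.02789 L, so [C2H5NH3+] = 0.001107/0.02789 = 0.03971 M.
Ka(C2H5NH3+) = Kw/Kb = 1.0e-14 / 6.4 x 10^-4 = 1.56e-11.
[H^+] = sqrt(Ka x [C2H5NH3+]) = sqrt(1.56e-11 x 0.03971) = 7.88e-7 M.
pH = -log(7.88e-7) = 6.10.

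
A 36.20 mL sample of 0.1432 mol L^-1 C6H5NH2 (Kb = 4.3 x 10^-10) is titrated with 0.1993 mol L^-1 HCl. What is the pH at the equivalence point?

2.86

n(C6H5NH2) = 0.1432 x 0.03620 = 0.005184 mol; V(HCl) at equivalence = 0.005184/0.1993 = 0.02601 L.
At equivalence the base is fully converted to C6H5NH3+; total volume = 0.06221 L, so [C6H5NH3+] = 0.005184/0.06221 = 0.08333 M.
Ka(C6H5NH3+) = Kw/Kb = 1.0e-14 / 4.3 x 10^-10 = 2.33e-5.
[H^+] = sqrt(Ka x [C6H5NH3+]) = sqrt(2.33e-5 x 0.08333) = 0.00139 M.
pH = -log(0.00139) = 2.86.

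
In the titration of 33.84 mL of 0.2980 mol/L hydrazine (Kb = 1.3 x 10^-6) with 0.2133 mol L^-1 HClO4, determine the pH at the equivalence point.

4.51

n(N2H4) = 0.2980 x 0.03384 = 0.01008 mol; V(HClO4) at equivalence = 0.01008/0.2133 = 0.04728 L.
At equivalence the base is fully converted to N2H5+; total volume = 0.08112 L, so [N2H5+] = 0.01008/0.08112 = 0.1243 M.
Ka(N2H5+) = Kw/Kb = 1.0e-14 / 1.3 x 10^-6 = 7.69e-9.
[H^+] = sqrt(Ka x [N2H5+]) = sqrt(7.69e-9 x 0.1243) = 3.09e-5 M.
pH = -log(3.09e-5) = 4.51.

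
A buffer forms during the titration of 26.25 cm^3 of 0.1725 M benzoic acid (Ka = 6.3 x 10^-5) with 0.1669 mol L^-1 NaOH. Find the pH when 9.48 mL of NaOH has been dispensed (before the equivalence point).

3.93

Initial n(C6H5COOH) = 0.1725 x 0.02625 = 0.004528 mol.
n(NaOH) added = 0.1669 x 0.009480 = 0.001582 mol, converting that many moles of C6H5COOH to C6H5COO-.
Remaining n(C6H5COOH) = 0.002946 mol; n(C6H5COO-) = 0.001582 mol.
By Henderson-Hasselbalch, pH = pKa + log([A^-]/[HA]) = 4.20 + log(0.001582/0.002946) = 4.20 + (-0.27) = 3.93.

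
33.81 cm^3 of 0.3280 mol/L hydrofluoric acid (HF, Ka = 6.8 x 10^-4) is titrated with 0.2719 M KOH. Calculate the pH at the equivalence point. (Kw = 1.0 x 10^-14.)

n(HF) = 0.3280 x 0.03381 = 0.01109 mol; V(KOH) at equivalence = 0.01109/0.2719 = 0.04079 L.
At equivalence all the acid is converted to F-; total volume = 0.03381 + 0.04079 = 0.07460 L, so [F-] = 0.01109/0.07460 = 0.1487 M.
Kb = Kw/Ka = 1.0e-14 / 6.8 x 10^-4 = 1.47e-11.
[OH^-] = sqrt(Kb x [F-]) = sqrt(1.47e-11 x 0.1487) = 1.48e-6 M.
pOH = 5.83, so pH = 14.00 - 5.83 = 8.17.

8.17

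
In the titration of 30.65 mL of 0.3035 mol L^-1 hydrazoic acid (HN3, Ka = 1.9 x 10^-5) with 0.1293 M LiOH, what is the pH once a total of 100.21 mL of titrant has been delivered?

n(acid) = 0.3035 x 0.03065 = 0.009302 mol; n(LiOH) added = 0.1293 x 0.1002 = 0.01296 mol.
Base is in excess by 0.01296 - 0.009302 = 0.003655 mol in a total volume of 0.1309 L.
[OH^-] = 0.003655/0.1309 = 0.02793 M, so pOH = 1.55 and pH = 14.00 - 1.55 = 12.45.

12.45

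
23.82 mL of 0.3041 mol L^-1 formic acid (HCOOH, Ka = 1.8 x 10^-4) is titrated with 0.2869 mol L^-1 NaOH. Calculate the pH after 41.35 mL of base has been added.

12.85

n(acid) = 0.3041 x 0.02382 = 0.007244 mol; n(NaOH) added = 0.2869 x 0.04135 = 0.01186 mol.
Base is in excess by 0.01186 - 0.007244 = 0.004620 mol in a total volume of 0.06517 L.
[OH^-] = 0.004620/0.06517 = 0.07089 M, so pOH = 1.15 and pH = 14.00 - 1.15 = 12.85.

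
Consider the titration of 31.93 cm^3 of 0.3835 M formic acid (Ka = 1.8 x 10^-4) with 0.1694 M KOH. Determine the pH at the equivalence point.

8.41

n(HCOOH) = 0.3835 x 0.03193 = 0.01225 mol; V(KOH) at equivalence = 0.01225/0.1694 = 0.07229 L.
At equivalence all the acid is converted to HCOO-; total volume = 0.03193 + 0.07229 = 0.1042 L, so [HCOO-] = 0.01225/0.1042 = 0.1175 M.
Kb = Kw/Ka = 1.0e-14 / 1.8 x 10^-4 = 5.56e-11.
[OH^-] = sqrt(Kb x [HCOO-]) = sqrt(5.56e-11 x 0.1175) = 2.55e-6 M.
pOH = 5.59, so pH = 14.00 - 5.59 = 8.41.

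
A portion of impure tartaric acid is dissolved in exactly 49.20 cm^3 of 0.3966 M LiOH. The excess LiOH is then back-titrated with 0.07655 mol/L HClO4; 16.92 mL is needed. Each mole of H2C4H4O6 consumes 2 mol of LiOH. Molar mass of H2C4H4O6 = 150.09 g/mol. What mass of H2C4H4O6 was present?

1.37 g

Total n(LiOH) added = 0.3966 x 0.04920 = 0.01951 mol.
n(HClO4) used = 0.07655 x 0.01692 = 0.001295 mol, which equals the excess n(LiOH).
So n(LiOH) consumed by the sample = 0.01951 - 0.001295 = 0.01822 mol.
n(H2C4H4O6) = 0.01822 / 2 = 0.009109 mol.
mass = 0.009109 mol x 150.09 g/mol = 1.37 g.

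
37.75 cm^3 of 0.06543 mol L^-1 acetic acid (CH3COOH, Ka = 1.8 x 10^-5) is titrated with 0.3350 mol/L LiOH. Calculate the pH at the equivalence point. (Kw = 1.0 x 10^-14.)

n(CH3COOH) = 0.06543 x 0.03775 = 0.002470 mol; V(LiOH) at equivalence = 0.002470/0.3350 = 0.007373 L.
At equivalence all the acid is converted to CH3COO-; total volume = 0.03775 + 0.007373 = 0.04512 L, so [CH3COO-] = 0.002470/0.04512 = 0.05474 M.
Kb = Kw/Ka = 1.0e-14 / 1.8 x 10^-5 = 5.56e-10.
[OH^-] = sqrt(Kb x [CH3COO-]) = sqrt(5.56e-10 x 0.05474) = 5.51e-6 M.
pOH = 5.26, so pH = 14.00 - 5.26 = 8.74.

8.74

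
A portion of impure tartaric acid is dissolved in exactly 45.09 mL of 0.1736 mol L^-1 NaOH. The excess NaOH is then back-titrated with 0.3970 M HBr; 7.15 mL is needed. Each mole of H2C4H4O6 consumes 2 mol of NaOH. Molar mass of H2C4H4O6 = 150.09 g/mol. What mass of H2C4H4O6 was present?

0.374 g

Total n(NaOH) added = 0.1736 x 0.04509 = 0.007828 mol.
n(HBr) used = 0.3970 x 0.007150 = 0.002839 mol, which equals the excess n(NaOH).
So n(NaOH) consumed by the sample = 0.007828 - 0.002839 = 0.004989 mol.
n(H2C4H4O6) = 0.004989 / 2 = 0.002495 mol.
mass = 0.002495 mol x 150.09 g/mol = 0.374 g.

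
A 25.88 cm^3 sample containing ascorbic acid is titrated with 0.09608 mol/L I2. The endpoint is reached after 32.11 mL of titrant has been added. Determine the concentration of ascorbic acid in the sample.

n(I2) = 0.09608 x 0.03211 = 0.003085 mol.
From the balanced equation, 1 mol I2 reacts with 1 mol ascorbic acid, so n(ascorbic acid) = 0.003085 x 1/1 = 0.003085 mol.
[ascorbic acid] = 0.003085 / 0.02588 L = 0.119 M.

0.119 M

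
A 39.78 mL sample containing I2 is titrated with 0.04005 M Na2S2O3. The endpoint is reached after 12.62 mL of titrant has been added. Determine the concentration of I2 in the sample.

0.00635 M

n(Na2S2O3) = 0.04005 x 0.01262 = 0.0005054 mol.
From the balanced equation, 2 mol Na2S2O3 reacts with 1 mol I2, so n(I2) = 0.0005054 x 1/2 = 0.0002527 mol.
[I2] = 0.0002527 / 0.03978 L = 0.00635 M.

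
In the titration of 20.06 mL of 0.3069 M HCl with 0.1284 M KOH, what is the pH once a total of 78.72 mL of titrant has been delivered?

12.60

n(acid) = 0.3069 x 0.02006 = 0.006156 mol; n(KOH) added = 0.1284 x 0.07872 = 0.01011 mol.
Base is in excess by 0.01011 - 0.006156 = 0.003951 mol in a total volume of 0.09878 L.
[OH^-] = 0.003951/0.09878 = 0.04000 M, so pOH = 1.40 and pH = 14.00 - 1.40 = 12.60.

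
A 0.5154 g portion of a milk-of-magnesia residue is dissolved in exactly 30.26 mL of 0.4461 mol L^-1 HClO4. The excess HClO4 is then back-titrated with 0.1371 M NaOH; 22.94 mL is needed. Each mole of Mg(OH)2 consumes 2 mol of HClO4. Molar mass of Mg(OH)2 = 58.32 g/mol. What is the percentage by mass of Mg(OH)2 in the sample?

Total n(HClO4) added = 0.4461 x 0.03026 = 0.01350 mol.
n(NaOH) used = 0.1371 x 0.02294 = 0.003145 mol, which equals the excess n(HClO4).
So n(HClO4) consumed by the sample = 0.01350 - 0.003145 = 0.01035 mol.
n(Mg(OH)2) = 0.01035 / 2 = 0.005177 mol.
mass Mg(OH)2 = 0.005177 x 58.32 = 0.3019 g, so %Mg(OH)2 = 0.3019/0.5154 x 100 = 58.6%.

58.6%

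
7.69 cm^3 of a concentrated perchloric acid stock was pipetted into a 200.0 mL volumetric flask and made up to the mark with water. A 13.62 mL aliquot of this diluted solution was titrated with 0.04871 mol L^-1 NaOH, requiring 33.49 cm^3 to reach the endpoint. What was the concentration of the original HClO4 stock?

3.12 M

n(NaOH) = 0.04871 x 0.03349 = 0.001631 mol.
n(HClO4) in the aliquot = 0.001631 mol.
[diluted HClO4] = 0.001631 / 0.01362 = 0.1198 M.
Dilution factor = 200.0/7.690 = 26.01, so [stock] = 0.1198 x 26.01 = 3.12 M.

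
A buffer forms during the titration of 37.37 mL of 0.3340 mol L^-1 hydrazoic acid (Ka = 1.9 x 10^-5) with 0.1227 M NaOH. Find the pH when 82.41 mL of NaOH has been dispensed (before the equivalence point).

5.35

Initial n(HN3) = 0.3340 x 0.03737 = 0.01248 mol.
n(NaOH) added = 0.1227 x 0.08241 = 0.01011 mol, converting that many moles of HN3 to N3-.
Remaining n(HN3) = 0.002370 mol; n(N3-) = 0.01011 mol.
By Henderson-Hasselbalch, pH = pKa + log([A^-]/[HA]) = 4.72 + log(0.01011/0.002370) = 4.72 + (+0.63) = 5.35.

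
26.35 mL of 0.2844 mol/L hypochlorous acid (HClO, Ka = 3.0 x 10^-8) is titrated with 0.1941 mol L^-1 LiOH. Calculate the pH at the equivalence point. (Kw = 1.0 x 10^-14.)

10.29

n(HClO) = 0.2844 x 0.02635 = 0.007494 mol; V(LiOH) at equivalence = 0.007494/0.1941 = 0.03861 L.
At equivalence all the acid is converted to ClO-; total volume = 0.02635 + 0.03861 = 0.06496 L, so [ClO-] = 0.007494/0.06496 = 0.1154 M.
Kb = Kw/Ka = 1.0e-14 / 3.0 x 10^-8 = 3.33e-7.
[OH^-] = sqrt(Kb x [ClO-]) = sqrt(3.33e-7 x 0.1154) = 0.000196 M.
pOH = 3.71, so pH = 14.00 - 3.71 = 10.29.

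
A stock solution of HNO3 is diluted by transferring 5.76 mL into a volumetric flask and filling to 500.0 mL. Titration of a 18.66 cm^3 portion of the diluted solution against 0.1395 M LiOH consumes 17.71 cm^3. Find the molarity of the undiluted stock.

11.5 M

n(LiOH) = 0.1395 x 0.01771 = 0.002471 mol.
n(HNO3) in the aliquot = 0.002471 mol.
[diluted HNO3] = 0.002471 / 0.01866 = 0.1324 M.
Dilution factor = 500.0/5.760 = 86.81, so [stock] = 0.1324 x 86.81 = 11.5 M.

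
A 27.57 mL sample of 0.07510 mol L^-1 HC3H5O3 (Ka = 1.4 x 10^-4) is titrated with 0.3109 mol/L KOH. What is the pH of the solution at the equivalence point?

n(HC3H5O3) = 0.07510 x 0.02757 = 0.002071 mol; V(KOH) at equivalence = 0.002071/0.3109 = 0.006660 L.
At equivalence all the acid is converted to C3H5O3-; total volume = 0.02757 + 0.006660 = 0.03423 L, so [C3H5O3-] = 0.002071/0.03423 = 0.06049 M.
Kb = Kw/Ka = 1.0e-14 / 1.4 x 10^-4 = 7.14e-11.
[OH^-] = sqrt(Kb x [C3H5O3-]) = sqrt(7.14e-11 x 0.06049) = 2.08e-6 M.
pOH = 5.68, so pH = 14.00 - 5.68 = 8.32.

8.32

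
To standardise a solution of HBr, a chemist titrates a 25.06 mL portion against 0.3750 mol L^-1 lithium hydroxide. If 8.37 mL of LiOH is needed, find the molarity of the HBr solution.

n(LiOH) delivered = 0.3750 x 0.008370 = 0.003139 mol.
For a 1:1 reaction, n(HBr) = 0.003139 mol.
[HBr] = 0.003139 mol / 0.02506 L = 0.125 M.

0.125 M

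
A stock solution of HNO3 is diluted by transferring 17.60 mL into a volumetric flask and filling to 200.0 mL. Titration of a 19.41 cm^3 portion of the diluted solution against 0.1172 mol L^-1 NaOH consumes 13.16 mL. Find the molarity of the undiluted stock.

n(NaOH) = 0.1172 x 0.01316 = 0.001542 mol.
n(HNO3) in the aliquot = 0.001542 mol.
[diluted HNO3] = 0.001542 / 0.01941 = 0.07946 M.
Dilution factor = 200.0/17.60 = 11.36, so [stock] = 0.07946 x 11.36 = 0.903 M.

0.903 M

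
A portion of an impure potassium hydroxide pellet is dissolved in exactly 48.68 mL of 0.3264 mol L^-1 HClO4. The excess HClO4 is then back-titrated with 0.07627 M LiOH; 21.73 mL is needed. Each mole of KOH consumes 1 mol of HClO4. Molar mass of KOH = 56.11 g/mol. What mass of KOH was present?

Total n(HClO4) added = 0.3264 x 0.04868 = 0.01589 mol.
n(LiOH) used = 0.07627 x 0.02173 = 0.001657 mol, which equals the excess n(HClO4).
So n(HClO4) consumed by the sample = 0.01589 - 0.001657 = 0.01423 mol.
n(KOH) = 0.01423 / 1 = 0.01423 mol.
mass = 0.01423 mol x 56.11 g/mol = 0.799 g.

0.799 g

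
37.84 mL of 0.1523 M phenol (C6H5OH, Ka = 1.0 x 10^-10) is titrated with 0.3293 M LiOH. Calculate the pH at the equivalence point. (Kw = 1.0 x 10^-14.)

n(C6H5OH) = 0.1523 x 0.03784 = 0.005763 mol; V(LiOH) at equivalence = 0.005763/0.3293 = 0.01750 L.
At equivalence all the acid is converted to C6H5O-; total volume = 0.03784 + 0.01750 = 0.05534 L, so [C6H5O-] = 0.005763/0.05534 = 0.1041 M.
Kb = Kw/Ka = 1.0e-14 / 1.0 x 10^-10 = 0.000100.
[OH^-] = sqrt(Kb x [C6H5O-]) = sqrt(0.000100 x 0.1041) = 0.00323 M.
pOH = 2.49, so pH = 14.00 - 2.49 = 11.51.

11.51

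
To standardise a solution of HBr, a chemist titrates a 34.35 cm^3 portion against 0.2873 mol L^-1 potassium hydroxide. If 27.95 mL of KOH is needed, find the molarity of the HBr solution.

0.234 M

n(KOH) delivered = 0.2873 x 0.02795 = 0.008030 mol.
For a 1:1 reaction, n(HBr) = 0.008030 mol.
[HBr] = 0.008030 mol / 0.03435 L = 0.234 M.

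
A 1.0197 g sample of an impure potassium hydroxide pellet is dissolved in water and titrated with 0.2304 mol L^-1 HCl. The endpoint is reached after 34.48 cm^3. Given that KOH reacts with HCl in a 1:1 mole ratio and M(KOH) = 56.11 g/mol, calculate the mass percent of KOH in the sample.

43.7%

n(HCl) = 0.2304 x 0.03448 = 0.007944 mol.
n(KOH) = 0.007944 / 1 = 0.007944 mol.
mass of KOH = 0.007944 x 56.11 = 0.4457 g.
% purity = 0.4457 / 1.0197 x 100 = 43.7%.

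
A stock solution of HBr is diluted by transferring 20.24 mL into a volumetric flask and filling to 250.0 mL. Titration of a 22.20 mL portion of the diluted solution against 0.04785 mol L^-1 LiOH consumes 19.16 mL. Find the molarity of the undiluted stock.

0.510 M

n(LiOH) = 0.04785 x 0.01916 = 0.0009168 mol.
n(HBr) in the aliquot = 0.0009168 mol.
[diluted HBr] = 0.0009168 / 0.02220 = 0.04130 M.
Dilution factor = 250.0/20.24 = 12.35, so [stock] = 0.04130 x 12.35 = 0.510 M.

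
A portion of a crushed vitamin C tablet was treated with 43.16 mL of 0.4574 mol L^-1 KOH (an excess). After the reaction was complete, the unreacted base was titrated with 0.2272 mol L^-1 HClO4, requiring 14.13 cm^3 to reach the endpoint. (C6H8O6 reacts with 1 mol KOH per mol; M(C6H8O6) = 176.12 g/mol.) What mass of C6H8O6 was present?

2.91 g

Total n(KOH) added = 0.4574 x 0.04316 = 0.01974 mol.
n(HClO4) used = 0.2272 x 0.01413 = 0.003210 mol, which equals the excess n(KOH).
So n(KOH) consumed by the sample = 0.01974 - 0.003210 = 0.01653 mol.
n(C6H8O6) = 0.01653 / 1 = 0.01653 mol.
mass = 0.01653 mol x 176.12 g/mol = 2.91 g.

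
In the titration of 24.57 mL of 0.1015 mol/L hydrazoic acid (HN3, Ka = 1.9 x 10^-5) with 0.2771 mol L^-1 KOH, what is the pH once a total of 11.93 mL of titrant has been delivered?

n(acid) = 0.1015 x 0.02457 = 0.002494 mol; n(KOH) added = 0.2771 x 0.01193 = 0.003306 mol.
Base is in excess by 0.003306 - 0.002494 = 0.0008119 mol in a total volume of 0.03650 L.
[OH^-] = 0.0008119/0.03650 = 0.02225 M, so pOH = 1.65 and pH = 14.00 - 1.65 = 12.35.

12.35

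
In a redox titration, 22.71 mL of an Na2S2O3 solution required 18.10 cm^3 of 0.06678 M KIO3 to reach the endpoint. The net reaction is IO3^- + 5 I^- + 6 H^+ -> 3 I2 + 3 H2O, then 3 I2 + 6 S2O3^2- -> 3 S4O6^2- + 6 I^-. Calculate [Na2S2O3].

n(KIO3) = 0.06678 x 0.01810 = 0.001209 mol.
From the balanced equation, 1 mol KIO3 reacts with 6 mol Na2S2O3, so n(Na2S2O3) = 0.001209 x 6/1 = 0.007252 mol.
[Na2S2O3] = 0.007252 / 0.02271 L = 0.319 M.

0.319 M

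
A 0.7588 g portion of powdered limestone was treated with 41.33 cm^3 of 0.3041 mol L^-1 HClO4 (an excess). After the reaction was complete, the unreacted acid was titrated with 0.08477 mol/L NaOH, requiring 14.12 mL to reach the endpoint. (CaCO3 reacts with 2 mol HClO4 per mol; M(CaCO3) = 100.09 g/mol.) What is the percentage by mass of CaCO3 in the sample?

75.0%

Total n(HClO4) added = 0.3041 x 0.04133 = 0.01257 mol.
n(NaOH) used = 0.08477 x 0.01412 = 0.001197 mol, which equals the excess n(HClO4).
So n(HClO4) consumed by the sample = 0.01257 - 0.001197 = 0.01137 mol.
n(CaCO3) = 0.01137 / 2 = 0.005686 mol.
mass CaCO3 = 0.005686 x 100.09 = 0.5691 g, so %CaCO3 = 0.5691/0.7588 x 100 = 75.0%.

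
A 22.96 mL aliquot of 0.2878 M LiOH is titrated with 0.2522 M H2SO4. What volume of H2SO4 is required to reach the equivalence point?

n(LiOH) = 0.2878 mol/L x 0.02296 L = 0.006608 mol.
The neutralisation is 2 LiOH : 1 H2SO4, so n(H2SO4) = 0.006608 x 1/2 = 0.003304 mol.
V(H2SO4) = 0.003304 / 0.2522 = 0.01310 L = 13.1 mL.

13.1 mL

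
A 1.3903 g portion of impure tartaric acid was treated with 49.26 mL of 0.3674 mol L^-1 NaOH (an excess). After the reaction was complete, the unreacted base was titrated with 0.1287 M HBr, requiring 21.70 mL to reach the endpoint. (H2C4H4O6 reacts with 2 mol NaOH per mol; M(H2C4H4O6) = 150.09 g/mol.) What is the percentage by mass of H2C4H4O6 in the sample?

82.6%

Total n(NaOH) added = 0.3674 x 0.04926 = 0.01810 mol.
n(HBr) used = 0.1287 x 0.02170 = 0.002793 mol, which equals the excess n(NaOH).
So n(NaOH) consumed by the sample = 0.01810 - 0.002793 = 0.01531 mol.
n(H2C4H4O6) = 0.01531 / 2 = 0.007653 mol.
mass H2C4H4O6 = 0.007653 x 150.09 = 1.149 g, so %H2C4H4O6 = 1.149/1.3903 x 100 = 82.6%.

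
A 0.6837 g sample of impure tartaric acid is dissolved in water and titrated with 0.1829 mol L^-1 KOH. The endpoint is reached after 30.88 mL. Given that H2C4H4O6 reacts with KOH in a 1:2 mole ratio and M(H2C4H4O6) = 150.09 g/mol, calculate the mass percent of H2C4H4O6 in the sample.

n(KOH) = 0.1829 x 0.03088 = 0.005648 mol.
n(H2C4H4O6) = 0.005648 / 2 = 0.002824 mol.
mass of H2C4H4O6 = 0.002824 x 150.09 = 0.4239 g.
% purity = 0.4239 / 0.6837 x 100 = 62.0%.

62.0%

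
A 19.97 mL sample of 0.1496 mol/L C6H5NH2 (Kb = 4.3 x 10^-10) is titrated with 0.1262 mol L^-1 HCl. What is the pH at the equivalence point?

2.90

n(C6H5NH2) = 0.1496 x 0.01997 = 0.002988 mol; V(HCl) at equivalence = 0.002988/0.1262 = 0.02367 L.
At equivalence the base is fully converted to C6H5NH3+; total volume = 0.04364 L, so [C6H5NH3+] = 0.002988/0.04364 = 0.06845 M.
Ka(C6H5NH3+) = Kw/Kb = 1.0e-14 / 4.3 x 10^-10 = 2.33e-5.
[H^+] = sqrt(Ka x [C6H5NH3+]) = sqrt(2.33e-5 x 0.06845) = 0.00126 M.
pH = -log(0.00126) = 2.90.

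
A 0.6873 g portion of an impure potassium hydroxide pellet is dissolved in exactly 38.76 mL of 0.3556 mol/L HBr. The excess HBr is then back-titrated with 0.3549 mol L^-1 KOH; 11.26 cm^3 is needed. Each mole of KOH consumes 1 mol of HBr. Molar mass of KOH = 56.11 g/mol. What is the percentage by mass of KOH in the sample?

79.9%

Total n(HBr) added = 0.3556 x 0.03876 = 0.01378 mol.
n(KOH) used = 0.3549 x 0.01126 = 0.003996 mol, which equals the excess n(HBr).
So n(HBr) consumed by the sample = 0.01378 - 0.003996 = 0.009787 mol.
n(KOH) = 0.009787 / 1 = 0.009787 mol.
mass KOH = 0.009787 x 56.11 = 0.5491 g, so %KOH = 0.5491/0.6873 x 100 = 79.9%.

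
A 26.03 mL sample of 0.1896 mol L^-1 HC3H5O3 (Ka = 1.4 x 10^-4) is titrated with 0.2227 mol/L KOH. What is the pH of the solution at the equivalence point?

n(HC3H5O3) = 0.1896 x 0.02603 = 0.004935 mol; V(KOH) at equivalence = 0.004935/0.2227 = 0.02216 L.
At equivalence all the acid is converted to C3H5O3-; total volume = 0.02603 + 0.02216 = 0.04819 L, so [C3H5O3-] = 0.004935/0.04819 = 0.1024 M.
Kb = Kw/Ka = 1.0e-14 / 1.4 x 10^-4 = 7.14e-11.
[OH^-] = sqrt(Kb x [C3H5O3-]) = sqrt(7.14e-11 x 0.1024) = 2.70e-6 M.
pOH = 5.57, so pH = 14.00 - 5.57 = 8.43.

8.43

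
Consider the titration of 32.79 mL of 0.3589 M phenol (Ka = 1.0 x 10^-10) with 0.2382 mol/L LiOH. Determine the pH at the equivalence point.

n(C6H5OH) = 0.3589 x 0.03279 = 0.01177 mol; V(LiOH) at equivalence = 0.01177/0.2382 = 0.04941 L.
At equivalence all the acid is converted to C6H5O-; total volume = 0.03279 + 0.04941 = 0.08220 L, so [C6H5O-] = 0.01177/0.08220 = 0.1432 M.
Kb = Kw/Ka = 1.0e-14 / 1.0 x 10^-10 = 0.000100.
[OH^-] = sqrt(Kb x [C6H5O-]) = sqrt(0.000100 x 0.1432) = 0.00378 M.
pOH = 2.42, so pH = 14.00 - 2.42 = 11.58.

11.58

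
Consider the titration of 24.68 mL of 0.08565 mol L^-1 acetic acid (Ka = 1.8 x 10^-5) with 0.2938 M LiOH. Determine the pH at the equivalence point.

8.78

n(CH3COOH) = 0.08565 x 0.02468 = 0.002114 mol; V(LiOH) at equivalence = 0.002114/0.2938 = 0.007195 L.
At equivalence all the acid is converted to CH3COO-; total volume = 0.02468 + 0.007195 = 0.03187 L, so [CH3COO-] = 0.002114/0.03187 = 0.06632 M.
Kb = Kw/Ka = 1.0e-14 / 1.8 x 10^-5 = 5.56e-10.
[OH^-] = sqrt(Kb x [CH3COO-]) = sqrt(5.56e-10 x 0.06632) = 6.07e-6 M.
pOH = 5.22, so pH = 14.00 - 5.22 = 8.78.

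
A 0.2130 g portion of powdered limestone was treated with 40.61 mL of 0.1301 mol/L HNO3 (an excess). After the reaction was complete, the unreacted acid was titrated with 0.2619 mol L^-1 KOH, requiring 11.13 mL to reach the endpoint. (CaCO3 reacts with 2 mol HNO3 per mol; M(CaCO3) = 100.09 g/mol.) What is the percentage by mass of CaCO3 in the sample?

Total n(HNO3) added = 0.1301 x 0.04061 = 0.005283 mol.
n(KOH) used = 0.2619 x 0.01113 = 0.002915 mol, which equals the excess n(HNO3).
So n(HNO3) consumed by the sample = 0.005283 - 0.002915 = 0.002368 mol.
n(CaCO3) = 0.002368 / 2 = 0.001184 mol.
mass CaCO3 = 0.001184 x 100.09 = 0.1185 g, so %CaCO3 = 0.1185/0.2130 x 100 = 55.6%.

55.6%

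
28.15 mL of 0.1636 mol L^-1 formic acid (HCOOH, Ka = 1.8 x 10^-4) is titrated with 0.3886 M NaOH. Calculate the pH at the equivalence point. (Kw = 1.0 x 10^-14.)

8.40

n(HCOOH) = 0.1636 x 0.02815 = 0.004605 mol; V(NaOH) at equivalence = 0.004605/0.3886 = 0.01185 L.
At equivalence all the acid is converted to HCOO-; total volume = 0.02815 + 0.01185 = 0.04000 L, so [HCOO-] = 0.004605/0.04000 = 0.1151 M.
Kb = Kw/Ka = 1.0e-14 / 1.8 x 10^-4 = 5.56e-11.
[OH^-] = sqrt(Kb x [HCOO-]) = sqrt(5.56e-11 x 0.1151) = 2.53e-6 M.
pOH = 5.60, so pH = 14.00 - 5.60 = 8.40.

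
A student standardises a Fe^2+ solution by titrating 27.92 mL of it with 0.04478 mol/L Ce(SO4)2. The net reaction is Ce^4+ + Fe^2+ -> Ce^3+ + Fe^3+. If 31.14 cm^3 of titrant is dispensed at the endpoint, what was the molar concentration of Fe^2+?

n(Ce(SO4)2) = 0.04478 x 0.03114 = 0.001394 mol.
From the balanced equation, 1 mol Ce(SO4)2 reacts with 1 mol Fe^2+, so n(Fe^2+) = 0.001394 x 1/1 = 0.001394 mol.
[Fe^2+] = 0.001394 / 0.02792 L = 0.0499 M.

0.0499 M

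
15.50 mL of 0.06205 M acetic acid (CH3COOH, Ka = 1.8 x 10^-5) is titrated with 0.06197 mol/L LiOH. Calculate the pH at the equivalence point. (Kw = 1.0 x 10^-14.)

n(CH3COOH) = 0.06205 x 0.01550 = 0.0009618 mol; V(LiOH) at equivalence = 0.0009618/0.06197 = 0.01552 L.
At equivalence all the acid is converted to CH3COO-; total volume = 0.01550 + 0.01552 = 0.03102 L, so [CH3COO-] = 0.0009618/0.03102 = 0.03100 M.
Kb = Kw/Ka = 1.0e-14 / 1.8 x 10^-5 = 5.56e-10.
[OH^-] = sqrt(Kb x [CH3COO-]) = sqrt(5.56e-10 x 0.03100) = 4.15e-6 M.
pOH = 5.38, so pH = 14.00 - 5.38 = 8.62.

8.62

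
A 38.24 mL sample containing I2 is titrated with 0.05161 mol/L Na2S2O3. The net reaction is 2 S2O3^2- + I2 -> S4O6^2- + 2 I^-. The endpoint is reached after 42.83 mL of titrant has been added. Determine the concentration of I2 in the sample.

n(Na2S2O3) = 0.05161 x 0.04283 = 0.002210 mol.
From the balanced equation, 2 mol Na2S2O3 reacts with 1 mol I2, so n(I2) = 0.002210 x 1/2 = 0.001105 mol.
[I2] = 0.001105 / 0.03824 L = 0.0289 M.

0.0289 M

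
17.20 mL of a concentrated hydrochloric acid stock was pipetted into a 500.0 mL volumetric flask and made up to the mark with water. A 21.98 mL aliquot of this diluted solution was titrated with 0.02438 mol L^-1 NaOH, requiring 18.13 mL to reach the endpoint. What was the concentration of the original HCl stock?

0.585 M

n(NaOH) = 0.02438 x 0.01813 = 0.0004420 mol.
n(HCl) in the aliquot = 0.0004420 mol.
[diluted HCl] = 0.0004420 / 0.02198 = 0.02011 M.
Dilution factor = 500.0/17.20 = 29.07, so [stock] = 0.02011 x 29.07 = 0.585 M.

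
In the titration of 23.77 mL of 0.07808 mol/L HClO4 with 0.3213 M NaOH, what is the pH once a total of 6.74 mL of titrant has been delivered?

12.01

n(acid) = 0.07808 x 0.02377 = 0.001856 mol; n(NaOH) added = 0.3213 x 0.006740 = 0.002166 mol.
Base is in excess by 0.002166 - 0.001856 = 0.0003096 mol in a total volume of 0.03051 L.
[OH^-] = 0.0003096/0.03051 = 0.01015 M, so pOH = 1.99 and pH = 14.00 - 1.99 = 12.01.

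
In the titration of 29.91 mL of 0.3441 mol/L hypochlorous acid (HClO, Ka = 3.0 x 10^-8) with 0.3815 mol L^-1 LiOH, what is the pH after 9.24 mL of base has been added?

7.24

Initial n(HClO) = 0.3441 x 0.02991 = 0.01029 mol.
n(LiOH) added = 0.3815 x 0.009240 = 0.003525 mol, converting that many moles of HClO to ClO-.
Remaining n(HClO) = 0.006767 mol; n(ClO-) = 0.003525 mol.
By Henderson-Hasselbalch, pH = pKa + log([A^-]/[HA]) = 7.52 + log(0.003525/0.006767) = 7.52 + (-0.28) = 7.24.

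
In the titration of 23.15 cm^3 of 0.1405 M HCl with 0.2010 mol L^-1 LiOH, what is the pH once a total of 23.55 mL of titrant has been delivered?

12.50

n(acid) = 0.1405 x 0.02315 = 0.003253 mol; n(LiOH) added = 0.2010 x 0.02355 = 0.004734 mol.
Base is in excess by 0.004734 - 0.003253 = 0.001481 mol in a total volume of 0.04670 L.
[OH^-] = 0.001481/0.04670 = 0.03171 M, so pOH = 1.50 and pH = 14.00 - 1.50 = 12.50.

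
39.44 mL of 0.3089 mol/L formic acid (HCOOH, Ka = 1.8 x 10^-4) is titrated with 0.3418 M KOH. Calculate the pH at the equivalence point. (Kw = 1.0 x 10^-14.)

8.48

n(HCOOH) = 0.3089 x 0.03944 = 0.01218 mol; V(KOH) at equivalence = 0.01218/0.3418 = 0.03564 L.
At equivalence all the acid is converted to HCOO-; total volume = 0.03944 + 0.03564 = 0.07508 L, so [HCOO-] = 0.01218/0.07508 = 0.1623 M.
Kb = Kw/Ka = 1.0e-14 / 1.8 x 10^-4 = 5.56e-11.
[OH^-] = sqrt(Kb x [HCOO-]) = sqrt(5.56e-11 x 0.1623) = 3.00e-6 M.
pOH = 5.52, so pH = 14.00 - 5.52 = 8.48.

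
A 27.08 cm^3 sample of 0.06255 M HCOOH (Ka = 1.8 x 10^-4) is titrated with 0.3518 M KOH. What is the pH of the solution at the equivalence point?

n(HCOOH) = 0.06255 x 0.02708 = 0.001694 mol; V(KOH) at equivalence = 0.001694/0.3518 = 0.004815 L.
At equivalence all the acid is converted to HCOO-; total volume = 0.02708 + 0.004815 = 0.03189 L, so [HCOO-] = 0.001694/0.03189 = 0.05311 M.
Kb = Kw/Ka = 1.0e-14 / 1.8 x 10^-4 = 5.56e-11.
[OH^-] = sqrt(Kb x [HCOO-]) = sqrt(5.56e-11 x 0.05311) = 1.72e-6 M.
pOH = 5.77, so pH = 14.00 - 5.77 = 8.23.

8.23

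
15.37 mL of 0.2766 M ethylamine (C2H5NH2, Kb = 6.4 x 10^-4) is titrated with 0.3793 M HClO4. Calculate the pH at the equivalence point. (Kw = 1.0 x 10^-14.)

5.80

n(C2H5NH2) = 0.2766 x 0.01537 = 0.004251 mol; V(HClO4) at equivalence = 0.004251/0.3793 = 0.01121 L.
At equivalence the base is fully converted to C2H5NH3+; total volume = 0.02658 L, so [C2H5NH3+] = 0.004251/0.02658 = 0.1600 M.
Ka(C2H5NH3+) = Kw/Kb = 1.0e-14 / 6.4 x 10^-4 = 1.56e-11.
[H^+] = sqrt(Ka x [C2H5NH3+]) = sqrt(1.56e-11 x 0.1600) = 1.58e-6 M.
pH = -log(1.58e-6) = 5.80.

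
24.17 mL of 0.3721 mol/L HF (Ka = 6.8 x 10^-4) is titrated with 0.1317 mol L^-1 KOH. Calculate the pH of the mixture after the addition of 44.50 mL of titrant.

Initial n(HF) = 0.3721 x 0.02417 = 0.008994 mol.
n(KOH) added = 0.1317 x 0.04450 = 0.005861 mol, converting that many moles of HF to F-.
Remaining n(HF) = 0.003133 mol; n(F-) = 0.005861 mol.
By Henderson-Hasselbalch, pH = pKa + log([A^-]/[HA]) = 3.17 + log(0.005861/0.003133) = 3.17 + (+0.27) = 3.44.

3.44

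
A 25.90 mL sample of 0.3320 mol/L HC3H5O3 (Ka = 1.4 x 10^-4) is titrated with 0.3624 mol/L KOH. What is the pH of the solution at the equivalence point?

8.55

n(HC3H5O3) = 0.3320 x 0.02590 = 0.008599 mol; V(KOH) at equivalence = 0.008599/0.3624 = 0.02373 L.
At equivalence all the acid is converted to C3H5O3-; total volume = 0.02590 + 0.02373 = 0.04963 L, so [C3H5O3-] = 0.008599/0.04963 = 0.1733 M.
Kb = Kw/Ka = 1.0e-14 / 1.4 x 10^-4 = 7.14e-11.
[OH^-] = sqrt(Kb x [C3H5O3-]) = sqrt(7.14e-11 x 0.1733) = 3.52e-6 M.
pOH = 5.45, so pH = 14.00 - 5.45 = 8.55.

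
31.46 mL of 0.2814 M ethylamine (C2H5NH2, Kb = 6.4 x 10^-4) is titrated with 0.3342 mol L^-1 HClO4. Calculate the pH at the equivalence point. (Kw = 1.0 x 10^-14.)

n(C2H5NH2) = 0.2814 x 0.03146 = 0.008853 mol; V(HClO4) at equivalence = 0.008853/0.3342 = 0.02649 L.
At equivalence the base is fully converted to C2H5NH3+; total volume = 0.05795 L, so [C2H5NH3+] = 0.008853/0.05795 = 0.1528 M.
Ka(C2H5NH3+) = Kw/Kb = 1.0e-14 / 6.4 x 10^-4 = 1.56e-11.
[H^+] = sqrt(Ka x [C2H5NH3+]) = sqrt(1.56e-11 x 0.1528) = 1.54e-6 M.
pH = -log(1.54e-6) = 5.81.

5.81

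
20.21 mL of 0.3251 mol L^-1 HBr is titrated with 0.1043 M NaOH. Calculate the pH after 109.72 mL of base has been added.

n(acid) = 0.3251 x 0.02021 = 0.006570 mol; n(NaOH) added = 0.1043 x 0.1097 = 0.01144 mol.
Base is in excess by 0.01144 - 0.006570 = 0.004874 mol in a total volume of 0.1299 L.
[OH^-] = 0.004874/0.1299 = 0.03751 M, so pOH = 1.43 and pH = 14.00 - 1.43 = 12.57.

12.57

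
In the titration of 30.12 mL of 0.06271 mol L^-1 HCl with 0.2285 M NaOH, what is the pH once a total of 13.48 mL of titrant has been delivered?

n(acid) = 0.06271 x 0.03012 = 0.001889 mol; n(NaOH) added = 0.2285 x 0.01348 = 0.003080 mol.
Base is in excess by 0.003080 - 0.001889 = 0.001191 mol in a total volume of 0.04360 L.
[OH^-] = 0.001191/0.04360 = 0.02732 M, so pOH = 1.56 and pH = 14.00 - 1.56 = 12.44.

12.44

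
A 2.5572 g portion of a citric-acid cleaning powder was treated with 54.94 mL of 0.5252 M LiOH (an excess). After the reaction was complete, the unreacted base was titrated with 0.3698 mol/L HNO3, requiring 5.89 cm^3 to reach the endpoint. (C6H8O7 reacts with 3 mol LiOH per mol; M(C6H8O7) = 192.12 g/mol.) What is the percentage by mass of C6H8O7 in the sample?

Total n(LiOH) added = 0.5252 x 0.05494 = 0.02885 mol.
n(HNO3) used = 0.3698 x 0.005890 = 0.002178 mol, which equals the excess n(LiOH).
So n(LiOH) consumed by the sample = 0.02885 - 0.002178 = 0.02668 mol.
n(C6H8O7) = 0.02668 / 3 = 0.008892 mol.
mass C6H8O7 = 0.008892 x 192.12 = 1.708 g, so %C6H8O7 = 1.708/2.5572 x 100 = 66.8%.

66.8%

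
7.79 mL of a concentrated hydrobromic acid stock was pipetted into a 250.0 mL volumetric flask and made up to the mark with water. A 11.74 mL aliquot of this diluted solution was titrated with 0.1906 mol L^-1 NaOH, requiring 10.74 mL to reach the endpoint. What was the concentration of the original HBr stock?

5.60 M

n(NaOH) = 0.1906 x 0.01074 = 0.002047 mol.
n(HBr) in the aliquot = 0.002047 mol.
[diluted HBr] = 0.002047 / 0.01174 = 0.1744 M.
Dilution factor = 250.0/7.790 = 32.09, so [stock] = 0.1744 x 32.09 = 5.60 M.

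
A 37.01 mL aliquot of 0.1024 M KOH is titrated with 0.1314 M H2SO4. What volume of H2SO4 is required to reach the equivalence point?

n(KOH) = 0.1024 mol/L x 0.03701 L = 0.003790 mol.
The neutralisation is 2 KOH : 1 H2SO4, so n(H2SO4) = 0.003790 x 1/2 = 0.001895 mol.
V(H2SO4) = 0.001895 / 0.1314 = 0.01442 L = 14.4 mL.

14.4 mL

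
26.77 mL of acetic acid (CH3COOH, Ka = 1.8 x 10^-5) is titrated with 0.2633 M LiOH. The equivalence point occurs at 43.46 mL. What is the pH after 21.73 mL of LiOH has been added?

21.73 mL is exactly half the equivalence volume (43.46/2), i.e. the half-equivalence point.
There, n(HA) = n(A^-), so pH = pKa = -log(1.8 x 10^-5) = 4.74.

4.74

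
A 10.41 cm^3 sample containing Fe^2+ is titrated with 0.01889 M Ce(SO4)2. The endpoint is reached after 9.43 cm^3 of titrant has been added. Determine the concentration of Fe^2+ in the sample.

0.0171 M

n(Ce(SO4)2) = 0.01889 x 0.009430 = 0.0001781 mol.
From the balanced equation, 1 mol Ce(SO4)2 reacts with 1 mol Fe^2+, so n(Fe^2+) = 0.0001781 x 1/1 = 0.0001781 mol.
[Fe^2+] = 0.0001781 / 0.01041 L = 0.0171 M.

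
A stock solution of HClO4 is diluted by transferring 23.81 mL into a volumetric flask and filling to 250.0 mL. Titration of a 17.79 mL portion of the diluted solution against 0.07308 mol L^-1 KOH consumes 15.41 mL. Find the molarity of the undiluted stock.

0.665 M

n(KOH) = 0.07308 x 0.01541 = 0.001126 mol.
n(HClO4) in the aliquot = 0.001126 mol.
[diluted HClO4] = 0.001126 / 0.01779 = 0.06330 M.
Dilution factor = 250.0/23.81 = 10.50, so [stock] = 0.06330 x 10.50 = 0.665 M.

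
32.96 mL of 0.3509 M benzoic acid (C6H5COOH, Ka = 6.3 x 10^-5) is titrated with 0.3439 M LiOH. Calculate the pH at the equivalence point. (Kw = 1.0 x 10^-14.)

n(C6H5COOH) = 0.3509 x 0.03296 = 0.01157 mol; V(LiOH) at equivalence = 0.01157/0.3439 = 0.03363 L.
At equivalence all the acid is converted to C6H5COO-; total volume = 0.03296 + 0.03363 = 0.06659 L, so [C6H5COO-] = 0.01157/0.06659 = 0.1737 M.
Kb = Kw/Ka = 1.0e-14 / 6.3 x 10^-5 = 1.59e-10.
[OH^-] = sqrt(Kb x [C6H5COO-]) = sqrt(1.59e-10 x 0.1737) = 5.25e-6 M.
pOH = 5.28, so pH = 14.00 - 5.28 = 8.72.

8.72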